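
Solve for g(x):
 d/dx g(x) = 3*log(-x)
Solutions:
 g(x) = C1 + 3*x*log(-x) - 3*x


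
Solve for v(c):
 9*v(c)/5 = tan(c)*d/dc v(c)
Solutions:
 v(c) = C1*sin(c)^(9/5)


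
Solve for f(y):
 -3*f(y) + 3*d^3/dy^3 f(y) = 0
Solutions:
 f(y) = C3*exp(y) + (C1*sin(sqrt(3)*y/2) + C2*cos(sqrt(3)*y/2))*exp(-y/2)


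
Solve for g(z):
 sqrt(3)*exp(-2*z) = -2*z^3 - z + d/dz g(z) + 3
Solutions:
 g(z) = C1 + z^4/2 + z^2/2 - 3*z - sqrt(3)*exp(-2*z)/2


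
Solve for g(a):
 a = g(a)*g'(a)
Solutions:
 g(a) = -sqrt(C1 + a^2)
 g(a) = sqrt(C1 + a^2)


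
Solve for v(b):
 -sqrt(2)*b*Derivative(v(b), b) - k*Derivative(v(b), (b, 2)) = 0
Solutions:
 v(b) = C1 + C2*sqrt(k)*erf(2^(3/4)*b*sqrt(1/k)/2)


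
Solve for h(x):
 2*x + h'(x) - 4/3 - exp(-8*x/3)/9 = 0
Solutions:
 h(x) = C1 - x^2 + 4*x/3 - exp(-8*x/3)/24


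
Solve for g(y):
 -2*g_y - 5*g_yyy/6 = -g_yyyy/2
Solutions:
 g(y) = C1 + C2*exp(y*(-(54*sqrt(854) + 1583)^(1/3) - 25/(54*sqrt(854) + 1583)^(1/3) + 10)/18)*sin(sqrt(3)*y*(-(54*sqrt(854) + 1583)^(1/3) + 25/(54*sqrt(854) + 1583)^(1/3))/18) + C3*exp(y*(-(54*sqrt(854) + 1583)^(1/3) - 25/(54*sqrt(854) + 1583)^(1/3) + 10)/18)*cos(sqrt(3)*y*(-(54*sqrt(854) + 1583)^(1/3) + 25/(54*sqrt(854) + 1583)^(1/3))/18) + C4*exp(y*(25/(54*sqrt(854) + 1583)^(1/3) + 5 + (54*sqrt(854) + 1583)^(1/3))/9)


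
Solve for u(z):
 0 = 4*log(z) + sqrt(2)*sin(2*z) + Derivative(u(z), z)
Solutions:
 u(z) = C1 - 4*z*log(z) + 4*z + sqrt(2)*cos(2*z)/2


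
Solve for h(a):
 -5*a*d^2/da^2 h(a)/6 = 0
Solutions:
 h(a) = C1 + C2*a


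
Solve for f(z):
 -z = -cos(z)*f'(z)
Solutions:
 f(z) = C1 + Integral(z/cos(z), z)


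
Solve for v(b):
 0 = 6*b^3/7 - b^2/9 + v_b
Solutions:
 v(b) = C1 - 3*b^4/14 + b^3/27


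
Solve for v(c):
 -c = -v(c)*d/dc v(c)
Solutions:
 v(c) = -sqrt(C1 + c^2)
 v(c) = sqrt(C1 + c^2)


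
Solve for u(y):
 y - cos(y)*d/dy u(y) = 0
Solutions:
 u(y) = C1 + Integral(y/cos(y), y)


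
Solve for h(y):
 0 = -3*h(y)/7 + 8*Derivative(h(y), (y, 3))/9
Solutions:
 h(y) = C3*exp(3*7^(2/3)*y/14) + (C1*sin(3*sqrt(3)*7^(2/3)*y/28) + C2*cos(3*sqrt(3)*7^(2/3)*y/28))*exp(-3*7^(2/3)*y/28)


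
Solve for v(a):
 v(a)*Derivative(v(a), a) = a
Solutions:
 v(a) = -sqrt(C1 + a^2)
 v(a) = sqrt(C1 + a^2)


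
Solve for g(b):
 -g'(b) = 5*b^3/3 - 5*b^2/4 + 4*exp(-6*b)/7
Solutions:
 g(b) = C1 - 5*b^4/12 + 5*b^3/12 + 2*exp(-6*b)/21


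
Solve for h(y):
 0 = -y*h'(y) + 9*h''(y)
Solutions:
 h(y) = C1 + C2*erfi(sqrt(2)*y/6)


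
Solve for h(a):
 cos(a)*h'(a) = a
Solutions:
 h(a) = C1 + Integral(a/cos(a), a)


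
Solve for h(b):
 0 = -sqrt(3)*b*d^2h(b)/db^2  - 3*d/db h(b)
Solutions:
 h(b) = C1 + C2*b^(1 - sqrt(3))


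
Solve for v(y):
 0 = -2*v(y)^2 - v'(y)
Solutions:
 v(y) = 1/(C1 + 2*y)


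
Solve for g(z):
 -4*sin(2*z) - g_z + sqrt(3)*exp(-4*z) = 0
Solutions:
 g(z) = C1 + 2*cos(2*z) - sqrt(3)*exp(-4*z)/4


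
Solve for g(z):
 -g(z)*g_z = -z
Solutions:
 g(z) = -sqrt(C1 + z^2)
 g(z) = sqrt(C1 + z^2)


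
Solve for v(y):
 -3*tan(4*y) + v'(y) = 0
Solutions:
 v(y) = C1 - 3*log(cos(4*y))/4


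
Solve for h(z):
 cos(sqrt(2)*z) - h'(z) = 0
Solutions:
 h(z) = C1 + sqrt(2)*sin(sqrt(2)*z)/2


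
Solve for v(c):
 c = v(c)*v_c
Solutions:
 v(c) = -sqrt(C1 + c^2)
 v(c) = sqrt(C1 + c^2)


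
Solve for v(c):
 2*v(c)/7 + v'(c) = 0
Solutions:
 v(c) = C1*exp(-2*c/7)


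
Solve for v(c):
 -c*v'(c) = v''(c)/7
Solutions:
 v(c) = C1 + C2*erf(sqrt(14)*c/2)


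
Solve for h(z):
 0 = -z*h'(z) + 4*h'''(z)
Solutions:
 h(z) = C1 + Integral(C2*airyai(2^(1/3)*z/2) + C3*airybi(2^(1/3)*z/2), z)


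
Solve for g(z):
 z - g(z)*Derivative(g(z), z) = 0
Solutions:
 g(z) = -sqrt(C1 + z^2)
 g(z) = sqrt(C1 + z^2)


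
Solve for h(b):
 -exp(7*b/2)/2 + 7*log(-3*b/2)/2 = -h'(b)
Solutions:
 h(b) = C1 - 7*b*log(-b)/2 + 7*b*(-log(3) + log(2) + 1)/2 + exp(7*b/2)/7


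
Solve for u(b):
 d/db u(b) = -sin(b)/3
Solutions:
 u(b) = C1 + cos(b)/3


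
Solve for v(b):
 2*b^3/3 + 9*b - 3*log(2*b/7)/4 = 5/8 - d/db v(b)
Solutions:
 v(b) = C1 - b^4/6 - 9*b^2/2 + 3*b*log(b)/4 - 3*b*log(7)/4 - b/8 + 3*b*log(2)/4


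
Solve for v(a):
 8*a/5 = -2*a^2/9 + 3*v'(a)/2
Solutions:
 v(a) = C1 + 4*a^3/81 + 8*a^2/15


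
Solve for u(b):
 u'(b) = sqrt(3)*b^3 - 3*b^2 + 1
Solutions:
 u(b) = C1 + sqrt(3)*b^4/4 - b^3 + b


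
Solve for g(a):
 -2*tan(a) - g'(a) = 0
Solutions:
 g(a) = C1 + 2*log(cos(a))


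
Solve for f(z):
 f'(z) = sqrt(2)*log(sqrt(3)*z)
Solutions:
 f(z) = C1 + sqrt(2)*z*log(z) - sqrt(2)*z + sqrt(2)*z*log(3)/2


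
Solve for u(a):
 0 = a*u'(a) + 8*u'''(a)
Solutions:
 u(a) = C1 + Integral(C2*airyai(-a/2) + C3*airybi(-a/2), a)


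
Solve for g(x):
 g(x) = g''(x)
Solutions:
 g(x) = C1*exp(-x) + C2*exp(x)


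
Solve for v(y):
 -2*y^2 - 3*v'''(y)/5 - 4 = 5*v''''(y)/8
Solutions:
 v(y) = C1 + C2*y + C3*y^2 + C4*exp(-24*y/25) - y^5/18 + 125*y^4/432 - 6005*y^3/2592


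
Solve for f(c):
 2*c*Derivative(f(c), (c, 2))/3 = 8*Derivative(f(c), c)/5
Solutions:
 f(c) = C1 + C2*c^(17/5)


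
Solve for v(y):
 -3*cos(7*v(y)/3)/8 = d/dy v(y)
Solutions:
 3*y/8 - 3*log(sin(7*v(y)/3) - 1)/14 + 3*log(sin(7*v(y)/3) + 1)/14 = C1


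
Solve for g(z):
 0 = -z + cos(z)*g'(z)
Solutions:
 g(z) = C1 + Integral(z/cos(z), z)


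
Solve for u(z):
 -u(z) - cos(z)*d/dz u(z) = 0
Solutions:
 u(z) = C1*sqrt(sin(z) - 1)/sqrt(sin(z) + 1)


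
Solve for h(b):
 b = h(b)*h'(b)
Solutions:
 h(b) = -sqrt(C1 + b^2)
 h(b) = sqrt(C1 + b^2)


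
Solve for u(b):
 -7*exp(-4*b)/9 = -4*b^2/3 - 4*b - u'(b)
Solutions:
 u(b) = C1 - 4*b^3/9 - 2*b^2 - 7*exp(-4*b)/36


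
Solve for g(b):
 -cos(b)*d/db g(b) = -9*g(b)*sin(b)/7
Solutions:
 g(b) = C1/cos(b)^(9/7)


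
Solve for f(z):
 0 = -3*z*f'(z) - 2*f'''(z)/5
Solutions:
 f(z) = C1 + Integral(C2*airyai(-15^(1/3)*2^(2/3)*z/2) + C3*airybi(-15^(1/3)*2^(2/3)*z/2), z)


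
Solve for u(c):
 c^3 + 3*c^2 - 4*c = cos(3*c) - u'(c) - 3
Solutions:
 u(c) = C1 - c^4/4 - c^3 + 2*c^2 - 3*c + sin(3*c)/3


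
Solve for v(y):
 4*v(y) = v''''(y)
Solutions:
 v(y) = C1*exp(-sqrt(2)*y) + C2*exp(sqrt(2)*y) + C3*sin(sqrt(2)*y) + C4*cos(sqrt(2)*y)


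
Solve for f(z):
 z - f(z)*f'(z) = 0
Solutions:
 f(z) = -sqrt(C1 + z^2)
 f(z) = sqrt(C1 + z^2)


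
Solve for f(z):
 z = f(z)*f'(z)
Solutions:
 f(z) = -sqrt(C1 + z^2)
 f(z) = sqrt(C1 + z^2)


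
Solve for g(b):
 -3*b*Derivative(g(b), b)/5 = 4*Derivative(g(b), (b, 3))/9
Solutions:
 g(b) = C1 + Integral(C2*airyai(-3*50^(1/3)*b/10) + C3*airybi(-3*50^(1/3)*b/10), b)


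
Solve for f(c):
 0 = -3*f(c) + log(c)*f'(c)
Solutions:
 f(c) = C1*exp(3*li(c))


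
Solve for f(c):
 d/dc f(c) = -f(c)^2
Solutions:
 f(c) = 1/(C1 + c)


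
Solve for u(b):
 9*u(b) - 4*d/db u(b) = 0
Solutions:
 u(b) = C1*exp(9*b/4)


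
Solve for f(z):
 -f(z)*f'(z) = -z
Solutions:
 f(z) = -sqrt(C1 + z^2)
 f(z) = sqrt(C1 + z^2)


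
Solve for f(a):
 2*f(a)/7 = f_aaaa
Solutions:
 f(a) = C1*exp(-2^(1/4)*7^(3/4)*a/7) + C2*exp(2^(1/4)*7^(3/4)*a/7) + C3*sin(2^(1/4)*7^(3/4)*a/7) + C4*cos(2^(1/4)*7^(3/4)*a/7)


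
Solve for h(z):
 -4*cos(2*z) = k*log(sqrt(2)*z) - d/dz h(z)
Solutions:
 h(z) = C1 + k*z*(log(z) - 1) + k*z*log(2)/2 + 2*sin(2*z)


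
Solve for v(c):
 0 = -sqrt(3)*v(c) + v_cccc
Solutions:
 v(c) = C1*exp(-3^(1/8)*c) + C2*exp(3^(1/8)*c) + C3*sin(3^(1/8)*c) + C4*cos(3^(1/8)*c)


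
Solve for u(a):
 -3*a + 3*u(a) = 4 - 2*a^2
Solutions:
 u(a) = -2*a^2/3 + a + 4/3


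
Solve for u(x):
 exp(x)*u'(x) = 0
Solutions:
 u(x) = C1


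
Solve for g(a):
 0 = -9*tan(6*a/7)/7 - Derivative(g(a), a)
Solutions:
 g(a) = C1 + 3*log(cos(6*a/7))/2


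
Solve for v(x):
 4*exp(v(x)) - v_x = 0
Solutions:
 v(x) = log(-1/(C1 + 4*x))


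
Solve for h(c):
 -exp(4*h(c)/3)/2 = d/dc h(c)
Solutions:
 h(c) = 3*log(-(1/(C1 + 2*c))^(1/4)) + 3*log(3)/4
 h(c) = 3*log(1/(C1 + 2*c))/4 + 3*log(3)/4
 h(c) = 3*log(-I*(1/(C1 + 2*c))^(1/4)) + 3*log(3)/4
 h(c) = 3*log(I*(1/(C1 + 2*c))^(1/4)) + 3*log(3)/4


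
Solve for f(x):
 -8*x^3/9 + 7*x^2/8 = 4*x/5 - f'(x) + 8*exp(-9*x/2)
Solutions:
 f(x) = C1 + 2*x^4/9 - 7*x^3/24 + 2*x^2/5 - 16*exp(-9*x/2)/9


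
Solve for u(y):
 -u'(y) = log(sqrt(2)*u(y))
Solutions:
 2*Integral(1/(2*log(_y) + log(2)), (_y, u(y))) = C1 - y


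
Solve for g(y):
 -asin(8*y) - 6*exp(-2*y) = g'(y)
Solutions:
 g(y) = C1 - y*asin(8*y) - sqrt(1 - 64*y^2)/8 + 3*exp(-2*y)


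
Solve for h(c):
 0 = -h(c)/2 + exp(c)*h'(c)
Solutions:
 h(c) = C1*exp(-exp(-c)/2)


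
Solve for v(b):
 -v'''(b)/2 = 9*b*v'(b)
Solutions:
 v(b) = C1 + Integral(C2*airyai(-18^(1/3)*b) + C3*airybi(-18^(1/3)*b), b)


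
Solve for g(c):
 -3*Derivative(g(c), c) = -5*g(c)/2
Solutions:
 g(c) = C1*exp(5*c/6)


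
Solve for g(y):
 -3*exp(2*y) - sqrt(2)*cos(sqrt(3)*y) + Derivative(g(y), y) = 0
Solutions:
 g(y) = C1 + 3*exp(2*y)/2 + sqrt(6)*sin(sqrt(3)*y)/3


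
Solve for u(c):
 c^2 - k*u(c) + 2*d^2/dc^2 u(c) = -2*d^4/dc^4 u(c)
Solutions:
 u(c) = C1*exp(-sqrt(2)*c*sqrt(-sqrt(2*k + 1) - 1)/2) + C2*exp(sqrt(2)*c*sqrt(-sqrt(2*k + 1) - 1)/2) + C3*exp(-sqrt(2)*c*sqrt(sqrt(2*k + 1) - 1)/2) + C4*exp(sqrt(2)*c*sqrt(sqrt(2*k + 1) - 1)/2) + c^2/k + 4/k^2


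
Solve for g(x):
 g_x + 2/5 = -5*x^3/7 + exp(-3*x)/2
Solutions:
 g(x) = C1 - 5*x^4/28 - 2*x/5 - exp(-3*x)/6


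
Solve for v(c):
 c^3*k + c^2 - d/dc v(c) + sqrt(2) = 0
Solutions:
 v(c) = C1 + c^4*k/4 + c^3/3 + sqrt(2)*c


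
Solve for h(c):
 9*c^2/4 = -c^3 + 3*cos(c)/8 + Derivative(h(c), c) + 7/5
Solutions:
 h(c) = C1 + c^4/4 + 3*c^3/4 - 7*c/5 - 3*sin(c)/8


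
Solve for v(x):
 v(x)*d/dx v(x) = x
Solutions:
 v(x) = -sqrt(C1 + x^2)
 v(x) = sqrt(C1 + x^2)


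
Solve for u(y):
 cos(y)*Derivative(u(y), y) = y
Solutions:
 u(y) = C1 + Integral(y/cos(y), y)


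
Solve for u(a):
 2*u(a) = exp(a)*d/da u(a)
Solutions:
 u(a) = C1*exp(-2*exp(-a))


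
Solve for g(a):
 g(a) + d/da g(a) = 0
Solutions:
 g(a) = C1*exp(-a)


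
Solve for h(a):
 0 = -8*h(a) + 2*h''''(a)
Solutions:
 h(a) = C1*exp(-sqrt(2)*a) + C2*exp(sqrt(2)*a) + C3*sin(sqrt(2)*a) + C4*cos(sqrt(2)*a)


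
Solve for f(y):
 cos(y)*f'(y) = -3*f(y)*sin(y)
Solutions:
 f(y) = C1*cos(y)^3


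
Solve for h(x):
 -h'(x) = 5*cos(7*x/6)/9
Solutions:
 h(x) = C1 - 10*sin(7*x/6)/21


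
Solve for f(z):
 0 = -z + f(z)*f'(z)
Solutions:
 f(z) = -sqrt(C1 + z^2)
 f(z) = sqrt(C1 + z^2)


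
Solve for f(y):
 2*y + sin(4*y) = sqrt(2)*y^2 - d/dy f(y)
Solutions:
 f(y) = C1 + sqrt(2)*y^3/3 - y^2 + cos(4*y)/4


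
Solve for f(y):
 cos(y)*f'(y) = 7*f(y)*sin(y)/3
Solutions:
 f(y) = C1/cos(y)^(7/3)


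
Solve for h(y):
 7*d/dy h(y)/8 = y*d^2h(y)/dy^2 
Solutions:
 h(y) = C1 + C2*y^(15/8)


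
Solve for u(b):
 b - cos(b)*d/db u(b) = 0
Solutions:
 u(b) = C1 + Integral(b/cos(b), b)


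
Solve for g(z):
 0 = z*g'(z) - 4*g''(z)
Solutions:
 g(z) = C1 + C2*erfi(sqrt(2)*z/4)


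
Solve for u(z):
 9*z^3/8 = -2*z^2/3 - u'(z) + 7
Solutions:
 u(z) = C1 - 9*z^4/32 - 2*z^3/9 + 7*z


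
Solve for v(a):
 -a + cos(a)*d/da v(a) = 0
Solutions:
 v(a) = C1 + Integral(a/cos(a), a)


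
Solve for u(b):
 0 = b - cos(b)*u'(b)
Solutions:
 u(b) = C1 + Integral(b/cos(b), b)


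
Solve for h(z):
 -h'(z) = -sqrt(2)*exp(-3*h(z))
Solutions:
 h(z) = log(C1 + 3*sqrt(2)*z)/3
 h(z) = log((-3^(1/3) - 3^(5/6)*I)*(C1 + sqrt(2)*z)^(1/3)/2)
 h(z) = log((-3^(1/3) + 3^(5/6)*I)*(C1 + sqrt(2)*z)^(1/3)/2)


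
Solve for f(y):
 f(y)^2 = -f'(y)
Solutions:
 f(y) = 1/(C1 + y)


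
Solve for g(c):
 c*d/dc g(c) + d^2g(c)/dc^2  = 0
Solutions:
 g(c) = C1 + C2*erf(sqrt(2)*c/2)


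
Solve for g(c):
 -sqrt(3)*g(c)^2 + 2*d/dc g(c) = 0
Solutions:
 g(c) = -2/(C1 + sqrt(3)*c)


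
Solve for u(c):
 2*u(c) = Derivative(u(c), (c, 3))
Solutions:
 u(c) = C3*exp(2^(1/3)*c) + (C1*sin(2^(1/3)*sqrt(3)*c/2) + C2*cos(2^(1/3)*sqrt(3)*c/2))*exp(-2^(1/3)*c/2)


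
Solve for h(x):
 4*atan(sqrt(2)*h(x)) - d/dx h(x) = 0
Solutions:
 Integral(1/atan(sqrt(2)*_y), (_y, h(x))) = C1 + 4*x


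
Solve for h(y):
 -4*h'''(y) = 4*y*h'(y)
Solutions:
 h(y) = C1 + Integral(C2*airyai(-y) + C3*airybi(-y), y)


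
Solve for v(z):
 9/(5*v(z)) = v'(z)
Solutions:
 v(z) = -sqrt(C1 + 90*z)/5
 v(z) = sqrt(C1 + 90*z)/5


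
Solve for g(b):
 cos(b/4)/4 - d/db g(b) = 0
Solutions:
 g(b) = C1 + sin(b/4)


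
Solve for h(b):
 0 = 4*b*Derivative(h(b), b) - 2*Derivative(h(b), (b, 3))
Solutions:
 h(b) = C1 + Integral(C2*airyai(2^(1/3)*b) + C3*airybi(2^(1/3)*b), b)


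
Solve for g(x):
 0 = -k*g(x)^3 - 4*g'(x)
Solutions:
 g(x) = -sqrt(2)*sqrt(-1/(C1 - k*x))
 g(x) = sqrt(2)*sqrt(-1/(C1 - k*x))


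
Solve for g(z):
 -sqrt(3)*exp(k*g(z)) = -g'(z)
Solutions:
 g(z) = Piecewise((log(-1/(C1*k + sqrt(3)*k*z))/k, Ne(k, 0)), (nan, True))
 g(z) = Piecewise((C1 + sqrt(3)*z, Eq(k, 0)), (nan, True))


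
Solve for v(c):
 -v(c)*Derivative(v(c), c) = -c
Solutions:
 v(c) = -sqrt(C1 + c^2)
 v(c) = sqrt(C1 + c^2)


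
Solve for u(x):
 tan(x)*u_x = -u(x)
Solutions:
 u(x) = C1/sin(x)


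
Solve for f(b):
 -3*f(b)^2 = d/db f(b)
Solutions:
 f(b) = 1/(C1 + 3*b)


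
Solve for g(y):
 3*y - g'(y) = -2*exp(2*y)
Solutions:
 g(y) = C1 + 3*y^2/2 + exp(2*y)


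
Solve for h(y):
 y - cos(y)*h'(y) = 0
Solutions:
 h(y) = C1 + Integral(y/cos(y), y)


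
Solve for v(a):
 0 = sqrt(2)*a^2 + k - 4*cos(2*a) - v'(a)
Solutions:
 v(a) = C1 + sqrt(2)*a^3/3 + a*k - 2*sin(2*a)


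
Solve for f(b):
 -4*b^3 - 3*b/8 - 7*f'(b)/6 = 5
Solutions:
 f(b) = C1 - 6*b^4/7 - 9*b^2/56 - 30*b/7


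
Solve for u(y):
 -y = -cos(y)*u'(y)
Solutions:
 u(y) = C1 + Integral(y/cos(y), y)


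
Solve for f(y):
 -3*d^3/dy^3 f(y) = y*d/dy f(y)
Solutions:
 f(y) = C1 + Integral(C2*airyai(-3^(2/3)*y/3) + C3*airybi(-3^(2/3)*y/3), y)


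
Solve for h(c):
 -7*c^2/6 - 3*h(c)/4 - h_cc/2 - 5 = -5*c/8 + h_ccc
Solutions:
 h(c) = C1*exp(c*(-2 + (9*sqrt(83) + 82)^(-1/3) + (9*sqrt(83) + 82)^(1/3))/12)*sin(sqrt(3)*c*(-(9*sqrt(83) + 82)^(1/3) + (9*sqrt(83) + 82)^(-1/3))/12) + C2*exp(c*(-2 + (9*sqrt(83) + 82)^(-1/3) + (9*sqrt(83) + 82)^(1/3))/12)*cos(sqrt(3)*c*(-(9*sqrt(83) + 82)^(1/3) + (9*sqrt(83) + 82)^(-1/3))/12) + C3*exp(-c*((9*sqrt(83) + 82)^(-1/3) + 1 + (9*sqrt(83) + 82)^(1/3))/6) - 14*c^2/9 + 5*c/6 - 124/27


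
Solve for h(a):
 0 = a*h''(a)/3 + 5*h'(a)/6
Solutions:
 h(a) = C1 + C2/a^(3/2)


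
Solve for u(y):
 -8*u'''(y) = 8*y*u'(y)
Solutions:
 u(y) = C1 + Integral(C2*airyai(-y) + C3*airybi(-y), y)


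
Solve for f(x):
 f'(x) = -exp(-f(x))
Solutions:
 f(x) = log(C1 - x)


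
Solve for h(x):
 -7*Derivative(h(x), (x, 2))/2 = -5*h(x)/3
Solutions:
 h(x) = C1*exp(-sqrt(210)*x/21) + C2*exp(sqrt(210)*x/21)


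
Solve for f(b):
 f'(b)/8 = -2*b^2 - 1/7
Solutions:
 f(b) = C1 - 16*b^3/3 - 8*b/7


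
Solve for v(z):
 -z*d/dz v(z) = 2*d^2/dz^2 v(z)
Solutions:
 v(z) = C1 + C2*erf(z/2)


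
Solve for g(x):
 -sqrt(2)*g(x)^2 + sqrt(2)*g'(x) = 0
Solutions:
 g(x) = -1/(C1 + x)


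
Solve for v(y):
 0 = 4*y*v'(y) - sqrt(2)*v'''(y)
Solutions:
 v(y) = C1 + Integral(C2*airyai(sqrt(2)*y) + C3*airybi(sqrt(2)*y), y)


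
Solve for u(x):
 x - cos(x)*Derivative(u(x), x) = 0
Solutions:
 u(x) = C1 + Integral(x/cos(x), x)


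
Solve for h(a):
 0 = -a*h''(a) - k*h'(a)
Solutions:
 h(a) = C1 + a^(1 - re(k))*(C2*sin(log(a)*Abs(im(k))) + C3*cos(log(a)*im(k)))


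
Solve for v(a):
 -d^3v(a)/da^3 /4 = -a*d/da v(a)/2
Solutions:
 v(a) = C1 + Integral(C2*airyai(2^(1/3)*a) + C3*airybi(2^(1/3)*a), a)


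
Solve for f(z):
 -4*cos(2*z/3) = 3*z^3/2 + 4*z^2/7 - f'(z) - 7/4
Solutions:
 f(z) = C1 + 3*z^4/8 + 4*z^3/21 - 7*z/4 + 6*sin(2*z/3)


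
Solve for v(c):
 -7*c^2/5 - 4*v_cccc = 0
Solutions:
 v(c) = C1 + C2*c + C3*c^2 + C4*c^3 - 7*c^6/7200


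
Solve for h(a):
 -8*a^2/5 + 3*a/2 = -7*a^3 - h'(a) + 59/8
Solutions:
 h(a) = C1 - 7*a^4/4 + 8*a^3/15 - 3*a^2/4 + 59*a/8


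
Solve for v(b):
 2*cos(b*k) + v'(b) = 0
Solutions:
 v(b) = C1 - 2*sin(b*k)/k


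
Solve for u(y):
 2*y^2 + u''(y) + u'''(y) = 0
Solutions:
 u(y) = C1 + C2*y + C3*exp(-y) - y^4/6 + 2*y^3/3 - 2*y^2


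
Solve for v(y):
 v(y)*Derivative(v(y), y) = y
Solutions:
 v(y) = -sqrt(C1 + y^2)
 v(y) = sqrt(C1 + y^2)


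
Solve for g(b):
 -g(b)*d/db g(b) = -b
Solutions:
 g(b) = -sqrt(C1 + b^2)
 g(b) = sqrt(C1 + b^2)


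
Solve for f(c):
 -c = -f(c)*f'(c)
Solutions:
 f(c) = -sqrt(C1 + c^2)
 f(c) = sqrt(C1 + c^2)


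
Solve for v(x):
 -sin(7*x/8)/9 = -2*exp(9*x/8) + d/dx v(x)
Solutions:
 v(x) = C1 + 16*exp(9*x/8)/9 + 8*cos(7*x/8)/63


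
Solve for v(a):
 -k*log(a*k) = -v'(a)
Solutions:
 v(a) = C1 + a*k*log(a*k) - a*k


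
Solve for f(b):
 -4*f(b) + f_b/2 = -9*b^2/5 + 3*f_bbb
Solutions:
 f(b) = C1*exp(b*((sqrt(5182)/4 + 18)^(-1/3) + 2*(sqrt(5182)/4 + 18)^(1/3))/12)*sin(sqrt(3)*b*(-2*(sqrt(5182)/4 + 18)^(1/3) + (sqrt(5182)/4 + 18)^(-1/3))/12) + C2*exp(b*((sqrt(5182)/4 + 18)^(-1/3) + 2*(sqrt(5182)/4 + 18)^(1/3))/12)*cos(sqrt(3)*b*(-2*(sqrt(5182)/4 + 18)^(1/3) + (sqrt(5182)/4 + 18)^(-1/3))/12) + C3*exp(-b*((sqrt(5182)/4 + 18)^(-1/3) + 2*(sqrt(5182)/4 + 18)^(1/3))/6) + 9*b^2/20 + 9*b/80 + 9/640


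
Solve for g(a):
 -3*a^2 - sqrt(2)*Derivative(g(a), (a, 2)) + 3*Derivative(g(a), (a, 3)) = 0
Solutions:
 g(a) = C1 + C2*a + C3*exp(sqrt(2)*a/3) - sqrt(2)*a^4/8 - 3*a^3/2 - 27*sqrt(2)*a^2/4


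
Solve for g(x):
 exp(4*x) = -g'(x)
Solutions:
 g(x) = C1 - exp(4*x)/4


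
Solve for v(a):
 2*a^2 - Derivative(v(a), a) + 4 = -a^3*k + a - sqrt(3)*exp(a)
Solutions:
 v(a) = C1 + a^4*k/4 + 2*a^3/3 - a^2/2 + 4*a + sqrt(3)*exp(a)


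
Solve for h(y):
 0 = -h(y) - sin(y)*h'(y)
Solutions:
 h(y) = C1*sqrt(cos(y) + 1)/sqrt(cos(y) - 1)


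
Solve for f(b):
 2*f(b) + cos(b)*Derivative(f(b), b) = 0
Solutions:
 f(b) = C1*(sin(b) - 1)/(sin(b) + 1)


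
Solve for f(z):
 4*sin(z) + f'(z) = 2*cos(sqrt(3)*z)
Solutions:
 f(z) = C1 + 2*sqrt(3)*sin(sqrt(3)*z)/3 + 4*cos(z)


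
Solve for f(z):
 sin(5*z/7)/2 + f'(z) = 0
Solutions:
 f(z) = C1 + 7*cos(5*z/7)/10


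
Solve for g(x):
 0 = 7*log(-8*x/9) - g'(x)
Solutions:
 g(x) = C1 + 7*x*log(-x) + 7*x*(-2*log(3) - 1 + 3*log(2))


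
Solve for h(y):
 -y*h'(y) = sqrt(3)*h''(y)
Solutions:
 h(y) = C1 + C2*erf(sqrt(2)*3^(3/4)*y/6)


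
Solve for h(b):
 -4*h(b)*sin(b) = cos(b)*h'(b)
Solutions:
 h(b) = C1*cos(b)^4


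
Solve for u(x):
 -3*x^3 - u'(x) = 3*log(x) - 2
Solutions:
 u(x) = C1 - 3*x^4/4 - 3*x*log(x) + 5*x


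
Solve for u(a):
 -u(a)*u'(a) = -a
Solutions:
 u(a) = -sqrt(C1 + a^2)
 u(a) = sqrt(C1 + a^2)


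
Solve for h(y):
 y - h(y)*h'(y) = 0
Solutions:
 h(y) = -sqrt(C1 + y^2)
 h(y) = sqrt(C1 + y^2)


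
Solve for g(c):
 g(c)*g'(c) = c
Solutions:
 g(c) = -sqrt(C1 + c^2)
 g(c) = sqrt(C1 + c^2)


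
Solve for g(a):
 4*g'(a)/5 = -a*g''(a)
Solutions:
 g(a) = C1 + C2*a^(1/5)


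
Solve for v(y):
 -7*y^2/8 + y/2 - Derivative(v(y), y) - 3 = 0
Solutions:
 v(y) = C1 - 7*y^3/24 + y^2/4 - 3*y


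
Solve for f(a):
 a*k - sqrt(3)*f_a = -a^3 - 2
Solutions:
 f(a) = C1 + sqrt(3)*a^4/12 + sqrt(3)*a^2*k/6 + 2*sqrt(3)*a/3


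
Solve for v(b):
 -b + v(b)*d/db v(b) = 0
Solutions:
 v(b) = -sqrt(C1 + b^2)
 v(b) = sqrt(C1 + b^2)


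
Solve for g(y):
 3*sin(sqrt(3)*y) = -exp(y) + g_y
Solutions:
 g(y) = C1 + exp(y) - sqrt(3)*cos(sqrt(3)*y)


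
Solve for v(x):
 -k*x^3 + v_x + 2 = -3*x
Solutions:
 v(x) = C1 + k*x^4/4 - 3*x^2/2 - 2*x


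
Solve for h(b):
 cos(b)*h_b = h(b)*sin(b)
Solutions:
 h(b) = C1/cos(b)


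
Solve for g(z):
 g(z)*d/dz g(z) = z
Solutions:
 g(z) = -sqrt(C1 + z^2)
 g(z) = sqrt(C1 + z^2)


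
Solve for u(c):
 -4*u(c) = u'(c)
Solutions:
 u(c) = C1*exp(-4*c)


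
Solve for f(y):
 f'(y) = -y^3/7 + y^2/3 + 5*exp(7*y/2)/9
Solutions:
 f(y) = C1 - y^4/28 + y^3/9 + 10*exp(7*y/2)/63


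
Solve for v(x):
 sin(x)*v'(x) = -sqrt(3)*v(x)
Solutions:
 v(x) = C1*(cos(x) + 1)^(sqrt(3)/2)/(cos(x) - 1)^(sqrt(3)/2)


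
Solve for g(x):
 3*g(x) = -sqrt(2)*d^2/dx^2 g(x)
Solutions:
 g(x) = C1*sin(2^(3/4)*sqrt(3)*x/2) + C2*cos(2^(3/4)*sqrt(3)*x/2)


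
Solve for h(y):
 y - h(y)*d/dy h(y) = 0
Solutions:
 h(y) = -sqrt(C1 + y^2)
 h(y) = sqrt(C1 + y^2)


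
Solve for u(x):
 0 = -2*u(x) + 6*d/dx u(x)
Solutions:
 u(x) = C1*exp(x/3)


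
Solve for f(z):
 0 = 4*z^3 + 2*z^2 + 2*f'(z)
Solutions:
 f(z) = C1 - z^4/2 - z^3/3


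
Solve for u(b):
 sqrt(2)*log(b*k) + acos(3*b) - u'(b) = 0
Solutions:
 u(b) = C1 + sqrt(2)*b*(log(b*k) - 1) + b*acos(3*b) - sqrt(1 - 9*b^2)/3


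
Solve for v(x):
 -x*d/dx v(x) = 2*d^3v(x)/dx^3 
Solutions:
 v(x) = C1 + Integral(C2*airyai(-2^(2/3)*x/2) + C3*airybi(-2^(2/3)*x/2), x)


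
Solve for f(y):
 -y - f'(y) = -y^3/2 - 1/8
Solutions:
 f(y) = C1 + y^4/8 - y^2/2 + y/8


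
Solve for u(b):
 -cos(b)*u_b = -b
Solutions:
 u(b) = C1 + Integral(b/cos(b), b)


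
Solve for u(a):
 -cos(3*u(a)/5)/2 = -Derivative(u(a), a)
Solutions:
 -a/2 - 5*log(sin(3*u(a)/5) - 1)/6 + 5*log(sin(3*u(a)/5) + 1)/6 = C1


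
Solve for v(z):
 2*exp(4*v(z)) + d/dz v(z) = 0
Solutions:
 v(z) = log(-I*(1/(C1 + 8*z))^(1/4))
 v(z) = log(I*(1/(C1 + 8*z))^(1/4))
 v(z) = log(-(1/(C1 + 8*z))^(1/4))
 v(z) = log(1/(C1 + 8*z))/4


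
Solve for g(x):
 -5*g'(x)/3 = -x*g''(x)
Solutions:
 g(x) = C1 + C2*x^(8/3)


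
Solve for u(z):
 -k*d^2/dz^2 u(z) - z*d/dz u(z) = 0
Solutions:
 u(z) = C1 + C2*sqrt(k)*erf(sqrt(2)*z*sqrt(1/k)/2)


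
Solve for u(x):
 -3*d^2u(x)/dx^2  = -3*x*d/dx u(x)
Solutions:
 u(x) = C1 + C2*erfi(sqrt(2)*x/2)


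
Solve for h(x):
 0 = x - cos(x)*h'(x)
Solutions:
 h(x) = C1 + Integral(x/cos(x), x)


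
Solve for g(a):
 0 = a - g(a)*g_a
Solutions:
 g(a) = -sqrt(C1 + a^2)
 g(a) = sqrt(C1 + a^2)


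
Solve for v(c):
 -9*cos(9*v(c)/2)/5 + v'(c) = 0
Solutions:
 -9*c/5 - log(sin(9*v(c)/2) - 1)/9 + log(sin(9*v(c)/2) + 1)/9 = C1


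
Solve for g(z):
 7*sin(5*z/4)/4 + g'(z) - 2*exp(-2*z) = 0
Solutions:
 g(z) = C1 + 7*cos(5*z/4)/5 - exp(-2*z)


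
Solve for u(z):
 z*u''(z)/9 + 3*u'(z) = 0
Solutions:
 u(z) = C1 + C2/z^26


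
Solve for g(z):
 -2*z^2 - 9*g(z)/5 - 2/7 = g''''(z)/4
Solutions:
 g(z) = -10*z^2/9 + (C1*sin(sqrt(3)*5^(3/4)*z/5) + C2*cos(sqrt(3)*5^(3/4)*z/5))*exp(-sqrt(3)*5^(3/4)*z/5) + (C3*sin(sqrt(3)*5^(3/4)*z/5) + C4*cos(sqrt(3)*5^(3/4)*z/5))*exp(sqrt(3)*5^(3/4)*z/5) - 10/63


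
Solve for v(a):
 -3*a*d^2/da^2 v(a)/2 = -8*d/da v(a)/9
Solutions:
 v(a) = C1 + C2*a^(43/27)


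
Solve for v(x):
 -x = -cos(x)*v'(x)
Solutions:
 v(x) = C1 + Integral(x/cos(x), x)


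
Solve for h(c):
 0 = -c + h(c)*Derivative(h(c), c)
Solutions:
 h(c) = -sqrt(C1 + c^2)
 h(c) = sqrt(C1 + c^2)


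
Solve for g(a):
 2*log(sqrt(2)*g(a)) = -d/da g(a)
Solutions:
 Integral(1/(2*log(_y) + log(2)), (_y, g(a))) = C1 - a


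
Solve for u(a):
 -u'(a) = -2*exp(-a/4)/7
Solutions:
 u(a) = C1 - 8*exp(-a/4)/7


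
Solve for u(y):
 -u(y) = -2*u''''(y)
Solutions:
 u(y) = C1*exp(-2^(3/4)*y/2) + C2*exp(2^(3/4)*y/2) + C3*sin(2^(3/4)*y/2) + C4*cos(2^(3/4)*y/2)


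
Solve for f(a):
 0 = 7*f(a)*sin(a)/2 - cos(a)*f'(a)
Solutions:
 f(a) = C1/cos(a)^(7/2)


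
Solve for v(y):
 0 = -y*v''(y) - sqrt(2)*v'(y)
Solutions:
 v(y) = C1 + C2*y^(1 - sqrt(2))


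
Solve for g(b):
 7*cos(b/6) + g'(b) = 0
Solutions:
 g(b) = C1 - 42*sin(b/6)


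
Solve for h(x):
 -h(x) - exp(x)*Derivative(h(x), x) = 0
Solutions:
 h(x) = C1*exp(exp(-x))


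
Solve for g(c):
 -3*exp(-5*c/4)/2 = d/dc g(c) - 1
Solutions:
 g(c) = C1 + c + 6*exp(-5*c/4)/5


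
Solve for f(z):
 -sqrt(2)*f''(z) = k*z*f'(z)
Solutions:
 f(z) = Piecewise((-2^(3/4)*sqrt(pi)*C1*erf(2^(1/4)*sqrt(k)*z/2)/(2*sqrt(k)) - C2, (k > 0) | (k < 0)), (-C1*z - C2, True))


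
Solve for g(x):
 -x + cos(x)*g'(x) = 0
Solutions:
 g(x) = C1 + Integral(x/cos(x), x)


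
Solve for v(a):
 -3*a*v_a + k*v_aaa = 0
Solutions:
 v(a) = C1 + Integral(C2*airyai(3^(1/3)*a*(1/k)^(1/3)) + C3*airybi(3^(1/3)*a*(1/k)^(1/3)), a)


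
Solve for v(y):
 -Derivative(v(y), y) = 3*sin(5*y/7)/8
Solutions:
 v(y) = C1 + 21*cos(5*y/7)/40


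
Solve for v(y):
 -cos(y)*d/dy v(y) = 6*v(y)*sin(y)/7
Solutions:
 v(y) = C1*cos(y)^(6/7)


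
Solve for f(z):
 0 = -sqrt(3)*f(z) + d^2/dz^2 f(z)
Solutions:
 f(z) = C1*exp(-3^(1/4)*z) + C2*exp(3^(1/4)*z)


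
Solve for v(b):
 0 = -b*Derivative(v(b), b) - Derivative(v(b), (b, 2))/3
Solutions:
 v(b) = C1 + C2*erf(sqrt(6)*b/2)


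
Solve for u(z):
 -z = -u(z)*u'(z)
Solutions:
 u(z) = -sqrt(C1 + z^2)
 u(z) = sqrt(C1 + z^2)


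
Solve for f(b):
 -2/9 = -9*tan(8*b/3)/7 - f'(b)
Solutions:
 f(b) = C1 + 2*b/9 + 27*log(cos(8*b/3))/56


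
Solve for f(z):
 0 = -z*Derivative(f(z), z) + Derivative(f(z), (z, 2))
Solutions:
 f(z) = C1 + C2*erfi(sqrt(2)*z/2)


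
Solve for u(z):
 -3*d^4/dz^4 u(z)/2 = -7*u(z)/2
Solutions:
 u(z) = C1*exp(-3^(3/4)*7^(1/4)*z/3) + C2*exp(3^(3/4)*7^(1/4)*z/3) + C3*sin(3^(3/4)*7^(1/4)*z/3) + C4*cos(3^(3/4)*7^(1/4)*z/3)


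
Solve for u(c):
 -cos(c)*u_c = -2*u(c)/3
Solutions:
 u(c) = C1*(sin(c) + 1)^(1/3)/(sin(c) - 1)^(1/3)


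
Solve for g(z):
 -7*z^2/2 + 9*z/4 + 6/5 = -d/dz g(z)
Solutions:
 g(z) = C1 + 7*z^3/6 - 9*z^2/8 - 6*z/5


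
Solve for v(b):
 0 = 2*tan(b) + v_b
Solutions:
 v(b) = C1 + 2*log(cos(b))


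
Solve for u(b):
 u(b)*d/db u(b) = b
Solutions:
 u(b) = -sqrt(C1 + b^2)
 u(b) = sqrt(C1 + b^2)


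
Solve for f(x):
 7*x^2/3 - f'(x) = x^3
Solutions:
 f(x) = C1 - x^4/4 + 7*x^3/9


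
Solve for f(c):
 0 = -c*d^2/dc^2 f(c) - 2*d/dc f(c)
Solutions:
 f(c) = C1 + C2/c


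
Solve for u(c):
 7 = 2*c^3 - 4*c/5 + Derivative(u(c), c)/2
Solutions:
 u(c) = C1 - c^4 + 4*c^2/5 + 14*c


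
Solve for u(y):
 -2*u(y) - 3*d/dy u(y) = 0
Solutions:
 u(y) = C1*exp(-2*y/3)


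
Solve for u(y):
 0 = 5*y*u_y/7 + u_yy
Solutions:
 u(y) = C1 + C2*erf(sqrt(70)*y/14)


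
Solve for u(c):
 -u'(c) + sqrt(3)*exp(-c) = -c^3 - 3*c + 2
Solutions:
 u(c) = C1 + c^4/4 + 3*c^2/2 - 2*c - sqrt(3)*exp(-c)


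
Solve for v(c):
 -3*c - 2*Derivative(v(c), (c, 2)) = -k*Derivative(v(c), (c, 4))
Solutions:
 v(c) = C1 + C2*c + C3*exp(-sqrt(2)*c*sqrt(1/k)) + C4*exp(sqrt(2)*c*sqrt(1/k)) - c^3/4


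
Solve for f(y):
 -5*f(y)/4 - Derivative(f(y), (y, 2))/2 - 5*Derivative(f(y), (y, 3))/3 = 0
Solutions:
 f(y) = C1*exp(y*(-2 + (5*sqrt(5655) + 376)^(-1/3) + (5*sqrt(5655) + 376)^(1/3))/20)*sin(sqrt(3)*y*(-(5*sqrt(5655) + 376)^(1/3) + (5*sqrt(5655) + 376)^(-1/3))/20) + C2*exp(y*(-2 + (5*sqrt(5655) + 376)^(-1/3) + (5*sqrt(5655) + 376)^(1/3))/20)*cos(sqrt(3)*y*(-(5*sqrt(5655) + 376)^(1/3) + (5*sqrt(5655) + 376)^(-1/3))/20) + C3*exp(-y*((5*sqrt(5655) + 376)^(-1/3) + 1 + (5*sqrt(5655) + 376)^(1/3))/10)


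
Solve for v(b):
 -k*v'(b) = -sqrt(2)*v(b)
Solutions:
 v(b) = C1*exp(sqrt(2)*b/k)


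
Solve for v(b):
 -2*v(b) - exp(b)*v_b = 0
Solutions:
 v(b) = C1*exp(2*exp(-b))


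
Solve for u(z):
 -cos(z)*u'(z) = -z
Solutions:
 u(z) = C1 + Integral(z/cos(z), z)


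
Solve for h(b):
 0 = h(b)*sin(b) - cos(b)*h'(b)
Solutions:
 h(b) = C1/cos(b)


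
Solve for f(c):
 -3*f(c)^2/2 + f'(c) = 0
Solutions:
 f(c) = -2/(C1 + 3*c)


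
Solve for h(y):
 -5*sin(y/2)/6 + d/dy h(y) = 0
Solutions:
 h(y) = C1 - 5*cos(y/2)/3


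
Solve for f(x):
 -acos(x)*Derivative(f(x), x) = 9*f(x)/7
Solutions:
 f(x) = C1*exp(-9*Integral(1/acos(x), x)/7)


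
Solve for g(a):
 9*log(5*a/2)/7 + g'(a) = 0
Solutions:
 g(a) = C1 - 9*a*log(a)/7 - 9*a*log(5)/7 + 9*a*log(2)/7 + 9*a/7


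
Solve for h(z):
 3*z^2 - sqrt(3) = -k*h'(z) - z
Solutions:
 h(z) = C1 - z^3/k - z^2/(2*k) + sqrt(3)*z/k


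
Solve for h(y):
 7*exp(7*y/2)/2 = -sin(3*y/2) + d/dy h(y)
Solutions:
 h(y) = C1 + exp(7*y/2) - 2*cos(3*y/2)/3


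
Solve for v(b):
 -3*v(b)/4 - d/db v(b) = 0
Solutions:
 v(b) = C1*exp(-3*b/4)


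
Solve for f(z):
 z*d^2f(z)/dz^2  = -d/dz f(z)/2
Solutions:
 f(z) = C1 + C2*sqrt(z)


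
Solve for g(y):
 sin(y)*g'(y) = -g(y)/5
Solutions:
 g(y) = C1*(cos(y) + 1)^(1/10)/(cos(y) - 1)^(1/10)


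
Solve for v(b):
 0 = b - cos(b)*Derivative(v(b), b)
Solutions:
 v(b) = C1 + Integral(b/cos(b), b)


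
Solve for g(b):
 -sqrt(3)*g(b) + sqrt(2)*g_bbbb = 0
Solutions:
 g(b) = C1*exp(-2^(7/8)*3^(1/8)*b/2) + C2*exp(2^(7/8)*3^(1/8)*b/2) + C3*sin(2^(7/8)*3^(1/8)*b/2) + C4*cos(2^(7/8)*3^(1/8)*b/2)


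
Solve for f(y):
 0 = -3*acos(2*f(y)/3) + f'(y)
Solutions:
 Integral(1/acos(2*_y/3), (_y, f(y))) = C1 + 3*y


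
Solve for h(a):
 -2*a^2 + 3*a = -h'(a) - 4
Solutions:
 h(a) = C1 + 2*a^3/3 - 3*a^2/2 - 4*a


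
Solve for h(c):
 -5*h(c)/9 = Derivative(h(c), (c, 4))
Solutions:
 h(c) = (C1*sin(5^(1/4)*sqrt(6)*c/6) + C2*cos(5^(1/4)*sqrt(6)*c/6))*exp(-5^(1/4)*sqrt(6)*c/6) + (C3*sin(5^(1/4)*sqrt(6)*c/6) + C4*cos(5^(1/4)*sqrt(6)*c/6))*exp(5^(1/4)*sqrt(6)*c/6)


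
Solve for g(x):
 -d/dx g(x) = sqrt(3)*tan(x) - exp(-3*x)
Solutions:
 g(x) = C1 - sqrt(3)*log(tan(x)^2 + 1)/2 - exp(-3*x)/3


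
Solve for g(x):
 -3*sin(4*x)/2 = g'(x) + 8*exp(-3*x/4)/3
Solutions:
 g(x) = C1 + 3*cos(4*x)/8 + 32*exp(-3*x/4)/9


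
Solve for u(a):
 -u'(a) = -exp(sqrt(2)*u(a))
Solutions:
 u(a) = sqrt(2)*(2*log(-1/(C1 + a)) - log(2))/4


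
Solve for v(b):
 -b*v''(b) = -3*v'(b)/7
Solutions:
 v(b) = C1 + C2*b^(10/7)


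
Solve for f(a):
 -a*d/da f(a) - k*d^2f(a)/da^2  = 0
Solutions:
 f(a) = C1 + C2*sqrt(k)*erf(sqrt(2)*a*sqrt(1/k)/2)


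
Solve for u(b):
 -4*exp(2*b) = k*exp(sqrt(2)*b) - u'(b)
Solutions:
 u(b) = C1 + sqrt(2)*k*exp(sqrt(2)*b)/2 + 2*exp(2*b)


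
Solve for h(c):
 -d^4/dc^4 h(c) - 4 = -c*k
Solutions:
 h(c) = C1 + C2*c + C3*c^2 + C4*c^3 + c^5*k/120 - c^4/6


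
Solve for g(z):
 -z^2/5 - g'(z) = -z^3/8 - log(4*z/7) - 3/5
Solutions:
 g(z) = C1 + z^4/32 - z^3/15 + z*log(z) + z*log(4/7) - 2*z/5


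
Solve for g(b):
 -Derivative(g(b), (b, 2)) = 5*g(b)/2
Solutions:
 g(b) = C1*sin(sqrt(10)*b/2) + C2*cos(sqrt(10)*b/2)


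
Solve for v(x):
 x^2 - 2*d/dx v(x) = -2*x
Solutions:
 v(x) = C1 + x^3/6 + x^2/2


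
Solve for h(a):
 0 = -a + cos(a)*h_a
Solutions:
 h(a) = C1 + Integral(a/cos(a), a)


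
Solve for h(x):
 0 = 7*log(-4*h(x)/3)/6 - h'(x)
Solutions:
 -6*Integral(1/(log(-_y) - log(3) + 2*log(2)), (_y, h(x)))/7 = C1 - x


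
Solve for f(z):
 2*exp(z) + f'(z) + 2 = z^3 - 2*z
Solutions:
 f(z) = C1 + z^4/4 - z^2 - 2*z - 2*exp(z)


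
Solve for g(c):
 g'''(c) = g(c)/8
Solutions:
 g(c) = C3*exp(c/2) + (C1*sin(sqrt(3)*c/4) + C2*cos(sqrt(3)*c/4))*exp(-c/4)


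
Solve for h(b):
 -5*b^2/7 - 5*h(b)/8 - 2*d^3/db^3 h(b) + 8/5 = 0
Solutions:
 h(b) = C3*exp(-2^(2/3)*5^(1/3)*b/4) - 8*b^2/7 + (C1*sin(2^(2/3)*sqrt(3)*5^(1/3)*b/8) + C2*cos(2^(2/3)*sqrt(3)*5^(1/3)*b/8))*exp(2^(2/3)*5^(1/3)*b/8) + 64/25


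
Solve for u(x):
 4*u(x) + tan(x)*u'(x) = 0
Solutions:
 u(x) = C1/sin(x)^4


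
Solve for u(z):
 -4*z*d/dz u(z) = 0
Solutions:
 u(z) = C1


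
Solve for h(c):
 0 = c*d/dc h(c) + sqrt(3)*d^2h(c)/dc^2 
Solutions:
 h(c) = C1 + C2*erf(sqrt(2)*3^(3/4)*c/6)


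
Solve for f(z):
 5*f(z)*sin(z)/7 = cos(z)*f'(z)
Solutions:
 f(z) = C1/cos(z)^(5/7)


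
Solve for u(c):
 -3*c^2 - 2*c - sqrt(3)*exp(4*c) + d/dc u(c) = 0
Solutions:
 u(c) = C1 + c^3 + c^2 + sqrt(3)*exp(4*c)/4


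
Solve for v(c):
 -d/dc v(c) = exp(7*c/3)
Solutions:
 v(c) = C1 - 3*exp(7*c/3)/7


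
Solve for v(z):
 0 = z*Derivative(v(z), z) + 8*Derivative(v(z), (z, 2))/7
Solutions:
 v(z) = C1 + C2*erf(sqrt(7)*z/4)


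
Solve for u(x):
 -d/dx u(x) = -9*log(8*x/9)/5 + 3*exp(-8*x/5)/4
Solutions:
 u(x) = C1 + 9*x*log(x)/5 + 9*x*(-2*log(3) - 1 + 3*log(2))/5 + 15*exp(-8*x/5)/32


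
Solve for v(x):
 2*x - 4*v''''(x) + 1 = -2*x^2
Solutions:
 v(x) = C1 + C2*x + C3*x^2 + C4*x^3 + x^6/720 + x^5/240 + x^4/96


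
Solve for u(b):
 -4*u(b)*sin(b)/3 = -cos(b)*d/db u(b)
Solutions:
 u(b) = C1/cos(b)^(4/3)


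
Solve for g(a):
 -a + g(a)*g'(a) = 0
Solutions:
 g(a) = -sqrt(C1 + a^2)
 g(a) = sqrt(C1 + a^2)


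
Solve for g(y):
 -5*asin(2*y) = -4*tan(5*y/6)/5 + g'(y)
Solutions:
 g(y) = C1 - 5*y*asin(2*y) - 5*sqrt(1 - 4*y^2)/2 - 24*log(cos(5*y/6))/25


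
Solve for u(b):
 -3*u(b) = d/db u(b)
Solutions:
 u(b) = C1*exp(-3*b)


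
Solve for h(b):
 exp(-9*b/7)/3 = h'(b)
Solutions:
 h(b) = C1 - 7*exp(-9*b/7)/27


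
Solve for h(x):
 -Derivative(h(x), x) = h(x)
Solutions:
 h(x) = C1*exp(-x)


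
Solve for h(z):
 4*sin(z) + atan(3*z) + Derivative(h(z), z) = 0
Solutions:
 h(z) = C1 - z*atan(3*z) + log(9*z^2 + 1)/6 + 4*cos(z)


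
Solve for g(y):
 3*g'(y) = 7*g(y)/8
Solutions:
 g(y) = C1*exp(7*y/24)


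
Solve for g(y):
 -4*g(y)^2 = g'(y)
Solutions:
 g(y) = 1/(C1 + 4*y)


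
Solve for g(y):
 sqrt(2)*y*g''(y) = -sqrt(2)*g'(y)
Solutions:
 g(y) = C1 + C2*log(y)


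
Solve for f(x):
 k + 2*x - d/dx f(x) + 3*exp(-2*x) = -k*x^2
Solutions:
 f(x) = C1 + k*x^3/3 + k*x + x^2 - 3*exp(-2*x)/2


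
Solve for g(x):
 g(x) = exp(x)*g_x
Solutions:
 g(x) = C1*exp(-exp(-x))


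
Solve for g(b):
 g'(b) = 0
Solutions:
 g(b) = C1


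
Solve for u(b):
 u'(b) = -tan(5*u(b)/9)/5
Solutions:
 u(b) = -9*asin(C1*exp(-b/9))/5 + 9*pi/5
 u(b) = 9*asin(C1*exp(-b/9))/5


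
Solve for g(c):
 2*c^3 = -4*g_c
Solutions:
 g(c) = C1 - c^4/8


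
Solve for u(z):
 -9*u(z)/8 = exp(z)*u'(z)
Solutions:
 u(z) = C1*exp(9*exp(-z)/8)


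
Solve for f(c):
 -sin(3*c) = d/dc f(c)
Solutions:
 f(c) = C1 + cos(3*c)/3


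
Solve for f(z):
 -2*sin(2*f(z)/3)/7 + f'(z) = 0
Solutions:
 -2*z/7 + 3*log(cos(2*f(z)/3) - 1)/4 - 3*log(cos(2*f(z)/3) + 1)/4 = C1


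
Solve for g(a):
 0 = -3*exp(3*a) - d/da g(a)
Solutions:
 g(a) = C1 - exp(3*a)


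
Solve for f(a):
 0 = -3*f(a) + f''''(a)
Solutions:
 f(a) = C1*exp(-3^(1/4)*a) + C2*exp(3^(1/4)*a) + C3*sin(3^(1/4)*a) + C4*cos(3^(1/4)*a)


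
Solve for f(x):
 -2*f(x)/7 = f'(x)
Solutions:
 f(x) = C1*exp(-2*x/7)


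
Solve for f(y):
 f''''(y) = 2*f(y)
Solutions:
 f(y) = C1*exp(-2^(1/4)*y) + C2*exp(2^(1/4)*y) + C3*sin(2^(1/4)*y) + C4*cos(2^(1/4)*y)


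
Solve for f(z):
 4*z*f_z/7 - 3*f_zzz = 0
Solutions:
 f(z) = C1 + Integral(C2*airyai(42^(2/3)*z/21) + C3*airybi(42^(2/3)*z/21), z)


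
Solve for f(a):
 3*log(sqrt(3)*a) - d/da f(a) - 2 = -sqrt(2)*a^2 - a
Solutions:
 f(a) = C1 + sqrt(2)*a^3/3 + a^2/2 + 3*a*log(a) - 5*a + 3*a*log(3)/2


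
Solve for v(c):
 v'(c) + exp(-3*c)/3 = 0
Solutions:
 v(c) = C1 + exp(-3*c)/9


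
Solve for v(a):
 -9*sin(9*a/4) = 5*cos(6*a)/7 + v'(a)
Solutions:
 v(a) = C1 - 5*sin(6*a)/42 + 4*cos(9*a/4)


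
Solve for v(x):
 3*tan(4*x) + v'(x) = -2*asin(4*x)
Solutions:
 v(x) = C1 - 2*x*asin(4*x) - sqrt(1 - 16*x^2)/2 + 3*log(cos(4*x))/4


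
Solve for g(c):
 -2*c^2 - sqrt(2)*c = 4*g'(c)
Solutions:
 g(c) = C1 - c^3/6 - sqrt(2)*c^2/8


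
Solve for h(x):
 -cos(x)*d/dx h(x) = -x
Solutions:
 h(x) = C1 + Integral(x/cos(x), x)


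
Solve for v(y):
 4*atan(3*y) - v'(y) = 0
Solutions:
 v(y) = C1 + 4*y*atan(3*y) - 2*log(9*y^2 + 1)/3


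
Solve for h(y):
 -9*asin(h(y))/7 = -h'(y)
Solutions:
 Integral(1/asin(_y), (_y, h(y))) = C1 + 9*y/7


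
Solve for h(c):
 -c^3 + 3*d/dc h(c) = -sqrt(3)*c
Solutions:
 h(c) = C1 + c^4/12 - sqrt(3)*c^2/6


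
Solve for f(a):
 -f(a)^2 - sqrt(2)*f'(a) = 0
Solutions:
 f(a) = 2/(C1 + sqrt(2)*a)


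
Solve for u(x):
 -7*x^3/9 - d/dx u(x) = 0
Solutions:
 u(x) = C1 - 7*x^4/36


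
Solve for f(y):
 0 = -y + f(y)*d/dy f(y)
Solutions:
 f(y) = -sqrt(C1 + y^2)
 f(y) = sqrt(C1 + y^2)


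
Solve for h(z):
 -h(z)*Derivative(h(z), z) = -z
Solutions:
 h(z) = -sqrt(C1 + z^2)
 h(z) = sqrt(C1 + z^2)


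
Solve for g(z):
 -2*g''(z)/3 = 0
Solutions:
 g(z) = C1 + C2*z


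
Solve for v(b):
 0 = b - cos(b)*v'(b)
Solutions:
 v(b) = C1 + Integral(b/cos(b), b)


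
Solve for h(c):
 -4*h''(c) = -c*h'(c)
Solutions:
 h(c) = C1 + C2*erfi(sqrt(2)*c/4)


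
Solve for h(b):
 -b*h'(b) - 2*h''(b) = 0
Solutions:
 h(b) = C1 + C2*erf(b/2)


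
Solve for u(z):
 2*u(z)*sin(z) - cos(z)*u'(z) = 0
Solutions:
 u(z) = C1/cos(z)^2


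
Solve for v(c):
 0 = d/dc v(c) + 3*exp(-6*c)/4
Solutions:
 v(c) = C1 + exp(-6*c)/8


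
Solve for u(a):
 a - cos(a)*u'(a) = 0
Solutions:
 u(a) = C1 + Integral(a/cos(a), a)


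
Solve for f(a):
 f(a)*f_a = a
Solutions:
 f(a) = -sqrt(C1 + a^2)
 f(a) = sqrt(C1 + a^2)


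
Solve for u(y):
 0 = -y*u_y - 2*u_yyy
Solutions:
 u(y) = C1 + Integral(C2*airyai(-2^(2/3)*y/2) + C3*airybi(-2^(2/3)*y/2), y)


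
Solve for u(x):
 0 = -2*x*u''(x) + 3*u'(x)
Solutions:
 u(x) = C1 + C2*x^(5/2)


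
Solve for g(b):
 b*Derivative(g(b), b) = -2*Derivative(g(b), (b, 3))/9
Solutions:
 g(b) = C1 + Integral(C2*airyai(-6^(2/3)*b/2) + C3*airybi(-6^(2/3)*b/2), b)


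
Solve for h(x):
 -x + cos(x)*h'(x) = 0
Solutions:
 h(x) = C1 + Integral(x/cos(x), x)


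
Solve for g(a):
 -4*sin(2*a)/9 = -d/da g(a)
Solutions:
 g(a) = C1 - 2*cos(2*a)/9


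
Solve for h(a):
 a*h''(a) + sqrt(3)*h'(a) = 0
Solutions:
 h(a) = C1 + C2*a^(1 - sqrt(3))


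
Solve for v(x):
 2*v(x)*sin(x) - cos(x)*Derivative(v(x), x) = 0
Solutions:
 v(x) = C1/cos(x)^2


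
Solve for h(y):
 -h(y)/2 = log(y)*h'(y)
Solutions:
 h(y) = C1*exp(-li(y)/2)


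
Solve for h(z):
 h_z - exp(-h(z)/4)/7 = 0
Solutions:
 h(z) = 4*log(C1 + z/28)


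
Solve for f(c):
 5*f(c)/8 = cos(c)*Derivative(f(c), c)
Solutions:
 f(c) = C1*(sin(c) + 1)^(5/16)/(sin(c) - 1)^(5/16)


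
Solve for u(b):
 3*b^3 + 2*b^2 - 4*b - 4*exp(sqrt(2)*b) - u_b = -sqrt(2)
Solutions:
 u(b) = C1 + 3*b^4/4 + 2*b^3/3 - 2*b^2 + sqrt(2)*b - 2*sqrt(2)*exp(sqrt(2)*b)


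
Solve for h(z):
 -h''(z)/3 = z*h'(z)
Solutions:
 h(z) = C1 + C2*erf(sqrt(6)*z/2)


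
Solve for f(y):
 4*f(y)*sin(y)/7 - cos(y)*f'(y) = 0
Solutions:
 f(y) = C1/cos(y)^(4/7)


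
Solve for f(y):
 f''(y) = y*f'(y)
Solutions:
 f(y) = C1 + C2*erfi(sqrt(2)*y/2)


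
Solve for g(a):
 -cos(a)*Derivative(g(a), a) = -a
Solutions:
 g(a) = C1 + Integral(a/cos(a), a)


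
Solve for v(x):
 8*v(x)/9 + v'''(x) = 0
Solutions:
 v(x) = C3*exp(-2*3^(1/3)*x/3) + (C1*sin(3^(5/6)*x/3) + C2*cos(3^(5/6)*x/3))*exp(3^(1/3)*x/3)


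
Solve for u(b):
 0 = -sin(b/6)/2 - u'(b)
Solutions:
 u(b) = C1 + 3*cos(b/6)


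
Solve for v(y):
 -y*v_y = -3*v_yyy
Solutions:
 v(y) = C1 + Integral(C2*airyai(3^(2/3)*y/3) + C3*airybi(3^(2/3)*y/3), y)


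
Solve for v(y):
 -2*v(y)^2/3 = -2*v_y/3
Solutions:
 v(y) = -1/(C1 + y)


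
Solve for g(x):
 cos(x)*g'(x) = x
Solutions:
 g(x) = C1 + Integral(x/cos(x), x)


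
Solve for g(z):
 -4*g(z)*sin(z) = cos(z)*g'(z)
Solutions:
 g(z) = C1*cos(z)^4


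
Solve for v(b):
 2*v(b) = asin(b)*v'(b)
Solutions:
 v(b) = C1*exp(2*Integral(1/asin(b), b))
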